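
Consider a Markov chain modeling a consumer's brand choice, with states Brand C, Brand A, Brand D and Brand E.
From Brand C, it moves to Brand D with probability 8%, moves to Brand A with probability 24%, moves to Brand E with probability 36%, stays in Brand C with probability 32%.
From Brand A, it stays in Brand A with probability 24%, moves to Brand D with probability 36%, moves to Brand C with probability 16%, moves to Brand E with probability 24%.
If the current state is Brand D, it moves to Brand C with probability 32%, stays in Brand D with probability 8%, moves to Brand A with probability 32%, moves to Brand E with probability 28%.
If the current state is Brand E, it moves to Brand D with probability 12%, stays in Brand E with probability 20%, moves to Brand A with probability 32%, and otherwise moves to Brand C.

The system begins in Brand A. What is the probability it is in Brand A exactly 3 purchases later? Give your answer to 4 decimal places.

Propagate the distribution vector 3 purchases from Brand A.
After 0 purchases: (0.0000, 1.0000, 0.0000, 0.0000)
After 1 purchase: (0.1600, 0.2400, 0.3600, 0.2400)
After 2 purchases: (0.2912, 0.2880, 0.1568, 0.2640)
After 3 purchases: (0.2845, 0.2737, 0.1712, 0.2707)
P(in Brand A after 3 purchases) = 0.2737

0.2737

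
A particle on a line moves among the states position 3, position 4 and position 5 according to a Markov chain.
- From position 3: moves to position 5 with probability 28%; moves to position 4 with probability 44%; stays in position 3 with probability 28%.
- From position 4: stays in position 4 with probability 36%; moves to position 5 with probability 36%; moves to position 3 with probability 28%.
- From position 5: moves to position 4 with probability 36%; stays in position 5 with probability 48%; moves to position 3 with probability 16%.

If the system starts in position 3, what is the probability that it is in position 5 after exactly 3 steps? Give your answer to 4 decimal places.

Propagate the distribution vector 3 steps from position 3.
After 0 steps: (1.0000, 0.0000, 0.0000)
After 1 step: (0.2800, 0.4400, 0.2800)
After 2 steps: (0.2464, 0.3824, 0.3712)
After 3 steps: (0.2355, 0.3797, 0.3848)
P(in position 5 after 3 steps) = 0.3848

0.3848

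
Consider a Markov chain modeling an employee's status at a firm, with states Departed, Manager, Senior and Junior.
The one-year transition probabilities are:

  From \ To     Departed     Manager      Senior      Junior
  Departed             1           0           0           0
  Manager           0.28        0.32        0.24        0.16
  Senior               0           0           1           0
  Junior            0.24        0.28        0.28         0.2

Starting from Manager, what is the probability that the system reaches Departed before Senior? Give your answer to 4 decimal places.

0.5256

Let h(s) be the probability of absorption at Departed starting from transient state s. Then h(Departed) = 1 and h(Senior) = 0. By first-step analysis:
h(Manager) = 0.28·1 + 0.32·h(Manager) + 0.24·0 + 0.16·h(Junior)
h(Junior) = 0.24·1 + 0.28·h(Manager) + 0.28·0 + 0.2·h(Junior)
Solving: h(Manager) = 0.5256, h(Junior) = 0.4840.
Starting from Manager, the probability is 0.5256.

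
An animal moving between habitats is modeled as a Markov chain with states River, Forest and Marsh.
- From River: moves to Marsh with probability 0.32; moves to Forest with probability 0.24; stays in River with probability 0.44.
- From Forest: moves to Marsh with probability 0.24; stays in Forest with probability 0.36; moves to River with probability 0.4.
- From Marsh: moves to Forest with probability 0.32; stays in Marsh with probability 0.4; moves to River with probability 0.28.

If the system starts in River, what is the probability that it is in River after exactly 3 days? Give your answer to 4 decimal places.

0.3760

Propagate the distribution vector 3 days from River.
After 0 days: (1.0000, 0.0000, 0.0000)
After 1 day: (0.4400, 0.2400, 0.3200)
After 2 days: (0.3792, 0.2944, 0.3264)
After 3 days: (0.3760, 0.3014, 0.3226)
P(in River after 3 days) = 0.3760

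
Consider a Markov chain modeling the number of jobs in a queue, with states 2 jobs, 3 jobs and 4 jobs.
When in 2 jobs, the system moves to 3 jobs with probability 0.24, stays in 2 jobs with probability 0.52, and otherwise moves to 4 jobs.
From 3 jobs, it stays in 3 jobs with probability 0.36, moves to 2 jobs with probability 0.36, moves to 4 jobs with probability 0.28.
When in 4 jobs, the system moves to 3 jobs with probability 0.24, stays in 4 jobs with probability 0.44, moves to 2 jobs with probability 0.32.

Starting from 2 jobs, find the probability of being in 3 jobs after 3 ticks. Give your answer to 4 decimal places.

0.2723

Propagate the distribution vector 3 ticks from 2 jobs.
After 0 ticks: (1.0000, 0.0000, 0.0000)
After 1 tick: (0.5200, 0.2400, 0.2400)
After 2 ticks: (0.4336, 0.2688, 0.2976)
After 3 ticks: (0.4175, 0.2723, 0.3103)
P(in 3 jobs after 3 ticks) = 0.2723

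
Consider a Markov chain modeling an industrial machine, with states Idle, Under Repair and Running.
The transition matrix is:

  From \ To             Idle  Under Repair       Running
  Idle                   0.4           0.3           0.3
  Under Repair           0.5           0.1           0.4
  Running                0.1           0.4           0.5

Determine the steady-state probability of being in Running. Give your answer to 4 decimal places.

0.4105

Let the stationary distribution be π with π = πP and π_1 + π_2 + π_3 = 1.
π_1 = 0.4·π_1 + 0.5·π_2 + 0.1·π_3
π_2 = 0.3·π_1 + 0.1·π_2 + 0.4·π_3
Solving with the normalization constraint gives π = (0.3053, 0.2842, 0.4105).
So the stationary probability of Running is 0.4105.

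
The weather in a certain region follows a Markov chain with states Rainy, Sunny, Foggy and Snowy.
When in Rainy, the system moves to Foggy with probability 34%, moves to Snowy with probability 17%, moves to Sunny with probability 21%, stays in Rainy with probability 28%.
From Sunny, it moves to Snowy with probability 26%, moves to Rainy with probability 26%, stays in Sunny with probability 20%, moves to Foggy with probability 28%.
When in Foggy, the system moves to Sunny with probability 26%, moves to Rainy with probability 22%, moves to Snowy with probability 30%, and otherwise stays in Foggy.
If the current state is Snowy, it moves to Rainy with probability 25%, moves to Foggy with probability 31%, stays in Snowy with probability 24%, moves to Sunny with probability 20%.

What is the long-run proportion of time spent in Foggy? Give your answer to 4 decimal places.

0.2853

Let the stationary distribution be π with π = πP and π_1 + π_2 + π_3 + π_4 = 1.
π_1 = 0.28·π_1 + 0.26·π_2 + 0.22·π_3 + 0.25·π_4
π_2 = 0.21·π_1 + 0.2·π_2 + 0.26·π_3 + 0.2·π_4
π_3 = 0.34·π_1 + 0.28·π_2 + 0.22·π_3 + 0.31·π_4
Solving with the normalization constraint gives π = (0.2512, 0.2196, 0.2853, 0.2439).
So the stationary probability of Foggy is 0.2853.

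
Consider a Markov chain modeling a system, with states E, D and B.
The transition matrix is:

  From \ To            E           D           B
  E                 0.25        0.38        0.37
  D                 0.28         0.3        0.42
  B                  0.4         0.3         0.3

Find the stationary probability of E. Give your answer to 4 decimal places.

Let the stationary distribution be π with π = πP and π_1 + π_2 + π_3 = 1.
π_1 = 0.25·π_1 + 0.28·π_2 + 0.4·π_3
π_2 = 0.38·π_1 + 0.3·π_2 + 0.3·π_3
Solving with the normalization constraint gives π = (0.3139, 0.3251, 0.3610).
So the stationary probability of E is 0.3139.

0.3139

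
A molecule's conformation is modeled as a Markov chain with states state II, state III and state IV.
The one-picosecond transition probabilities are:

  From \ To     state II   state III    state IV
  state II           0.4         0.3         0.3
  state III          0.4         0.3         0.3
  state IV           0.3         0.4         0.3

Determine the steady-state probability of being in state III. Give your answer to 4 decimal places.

Let the stationary distribution be π with π = πP and π_1 + π_2 + π_3 = 1.
π_1 = 0.4·π_1 + 0.4·π_2 + 0.3·π_3
π_2 = 0.3·π_1 + 0.3·π_2 + 0.4·π_3
Solving with the normalization constraint gives π = (0.3700, 0.3300, 0.3000).
So the stationary probability of state III is 0.3300.

0.3300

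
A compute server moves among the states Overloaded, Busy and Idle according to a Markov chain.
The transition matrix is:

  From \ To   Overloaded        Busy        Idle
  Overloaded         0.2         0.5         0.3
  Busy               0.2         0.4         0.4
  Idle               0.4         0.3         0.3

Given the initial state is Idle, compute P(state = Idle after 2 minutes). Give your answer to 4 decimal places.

0.3300

Sum over the intermediate state after 1 minute:
P = P(Idle→Overloaded)·P(Overloaded→Idle) + P(Idle→Busy)·P(Busy→Idle) + P(Idle→Idle)·P(Idle→Idle)
  = 0.4×0.3 + 0.3×0.4 + 0.3×0.3
  = 0.1200 + 0.1200 + 0.0900 = 0.3300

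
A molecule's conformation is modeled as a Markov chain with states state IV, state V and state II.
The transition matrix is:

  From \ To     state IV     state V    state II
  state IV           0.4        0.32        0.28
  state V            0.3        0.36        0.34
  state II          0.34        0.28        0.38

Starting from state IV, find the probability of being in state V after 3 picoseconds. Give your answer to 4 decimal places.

Propagate the distribution vector 3 picoseconds from state IV.
After 0 picoseconds: (1.0000, 0.0000, 0.0000)
After 1 picosecond: (0.4000, 0.3200, 0.2800)
After 2 picoseconds: (0.3512, 0.3216, 0.3272)
After 3 picoseconds: (0.3482, 0.3198, 0.3320)
P(in state V after 3 picoseconds) = 0.3198

0.3198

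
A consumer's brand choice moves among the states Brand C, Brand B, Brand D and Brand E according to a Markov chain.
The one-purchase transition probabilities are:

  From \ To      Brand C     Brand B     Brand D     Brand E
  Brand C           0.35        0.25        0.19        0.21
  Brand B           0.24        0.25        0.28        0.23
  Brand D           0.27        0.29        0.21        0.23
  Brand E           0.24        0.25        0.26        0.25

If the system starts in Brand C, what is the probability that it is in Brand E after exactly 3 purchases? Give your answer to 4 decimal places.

0.2289

Propagate the distribution vector 3 purchases from Brand C.
After 0 purchases: (1.0000, 0.0000, 0.0000, 0.0000)
After 1 purchase: (0.3500, 0.2500, 0.1900, 0.2100)
After 2 purchases: (0.2842, 0.2576, 0.2310, 0.2272)
After 3 purchases: (0.2782, 0.2592, 0.2337, 0.2289)
P(in Brand E after 3 purchases) = 0.2289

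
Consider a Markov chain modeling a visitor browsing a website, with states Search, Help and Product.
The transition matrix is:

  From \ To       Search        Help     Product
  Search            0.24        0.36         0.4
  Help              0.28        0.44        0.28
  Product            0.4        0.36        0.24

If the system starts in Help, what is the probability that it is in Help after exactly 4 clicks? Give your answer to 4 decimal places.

Propagate the distribution vector 4 clicks from Help.
After 0 clicks: (0.0000, 1.0000, 0.0000)
After 1 click: (0.2800, 0.4400, 0.2800)
After 2 clicks: (0.3024, 0.3952, 0.3024)
After 3 clicks: (0.3042, 0.3916, 0.3042)
After 4 clicks: (0.3043, 0.3913, 0.3043)
P(in Help after 4 clicks) = 0.3913

0.3913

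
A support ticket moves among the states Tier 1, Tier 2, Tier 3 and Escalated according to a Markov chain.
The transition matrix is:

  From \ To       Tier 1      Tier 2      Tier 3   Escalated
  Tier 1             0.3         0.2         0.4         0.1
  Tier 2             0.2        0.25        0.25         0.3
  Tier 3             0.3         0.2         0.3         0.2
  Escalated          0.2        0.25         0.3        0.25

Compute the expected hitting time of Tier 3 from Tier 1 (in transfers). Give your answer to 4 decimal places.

Let t(s) be the expected number of transfers to first reach Tier 3 from state s, with t(Tier 3) = 0. Conditioning on the first transfer:
t(Tier 1) = 1 + 0.3·t(Tier 1) + 0.2·t(Tier 2) + 0.1·t(Escalated)
t(Tier 2) = 1 + 0.2·t(Tier 1) + 0.25·t(Tier 2) + 0.3·t(Escalated)
t(Escalated) = 1 + 0.2·t(Tier 1) + 0.25·t(Tier 2) + 0.25·t(Escalated)
Solving: t(Tier 1) = 2.8559, t(Tier 2) = 3.3841, t(Escalated) = 3.2229.
Expected transfers from Tier 1 to Tier 3: 2.8559.

2.8559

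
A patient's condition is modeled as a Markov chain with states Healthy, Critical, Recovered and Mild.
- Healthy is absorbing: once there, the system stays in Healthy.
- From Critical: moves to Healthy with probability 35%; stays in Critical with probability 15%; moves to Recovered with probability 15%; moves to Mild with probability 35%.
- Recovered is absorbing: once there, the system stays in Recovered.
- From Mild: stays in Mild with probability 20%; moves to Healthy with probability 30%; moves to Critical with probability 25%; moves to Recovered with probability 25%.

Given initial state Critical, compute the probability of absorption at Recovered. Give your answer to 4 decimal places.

0.3502

Let h(s) be the probability of absorption at Recovered starting from transient state s. Then h(Recovered) = 1 and h(Healthy) = 0. By first-step analysis:
h(Critical) = 0.35·0 + 0.15·h(Critical) + 0.15·1 + 0.35·h(Mild)
h(Mild) = 0.3·0 + 0.25·h(Critical) + 0.25·1 + 0.2·h(Mild)
Solving: h(Critical) = 0.3502, h(Mild) = 0.4219.
Starting from Critical, the probability is 0.3502.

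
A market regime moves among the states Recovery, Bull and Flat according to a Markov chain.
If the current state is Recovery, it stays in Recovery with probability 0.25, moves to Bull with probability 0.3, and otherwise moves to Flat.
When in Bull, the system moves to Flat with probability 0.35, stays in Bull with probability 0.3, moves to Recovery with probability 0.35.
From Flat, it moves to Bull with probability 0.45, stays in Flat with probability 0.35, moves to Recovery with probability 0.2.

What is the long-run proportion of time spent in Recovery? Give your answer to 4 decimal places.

0.2668

Let the stationary distribution be π with π = πP and π_1 + π_2 + π_3 = 1.
π_1 = 0.25·π_1 + 0.35·π_2 + 0.2·π_3
π_2 = 0.3·π_1 + 0.3·π_2 + 0.45·π_3
Solving with the normalization constraint gives π = (0.2668, 0.3565, 0.3767).
So the stationary probability of Recovery is 0.2668.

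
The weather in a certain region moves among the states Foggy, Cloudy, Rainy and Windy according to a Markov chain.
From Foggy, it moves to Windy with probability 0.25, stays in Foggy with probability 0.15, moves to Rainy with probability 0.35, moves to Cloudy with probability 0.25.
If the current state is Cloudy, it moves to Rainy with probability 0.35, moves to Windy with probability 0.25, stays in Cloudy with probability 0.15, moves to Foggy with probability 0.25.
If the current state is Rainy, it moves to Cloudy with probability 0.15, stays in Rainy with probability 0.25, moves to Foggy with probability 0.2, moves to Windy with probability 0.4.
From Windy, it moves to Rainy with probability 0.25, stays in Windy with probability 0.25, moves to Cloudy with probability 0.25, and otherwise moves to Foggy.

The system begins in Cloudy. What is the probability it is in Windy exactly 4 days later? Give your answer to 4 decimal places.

0.2936

Propagate the distribution vector 4 days from Cloudy.
After 0 days: (0.0000, 1.0000, 0.0000, 0.0000)
After 1 day: (0.2500, 0.1500, 0.3500, 0.2500)
After 2 days: (0.2075, 0.2000, 0.2900, 0.3025)
After 3 days: (0.2148, 0.2010, 0.2908, 0.2935)
After 4 days: (0.2140, 0.2008, 0.2916, 0.2936)
P(in Windy after 4 days) = 0.2936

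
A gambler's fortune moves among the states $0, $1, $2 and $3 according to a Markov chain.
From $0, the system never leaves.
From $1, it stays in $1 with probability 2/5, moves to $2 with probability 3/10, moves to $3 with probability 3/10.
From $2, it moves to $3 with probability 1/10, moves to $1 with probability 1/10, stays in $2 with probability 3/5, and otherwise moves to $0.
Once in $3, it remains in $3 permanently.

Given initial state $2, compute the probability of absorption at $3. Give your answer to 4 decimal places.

Let h(s) be the probability of absorption at $3 starting from transient state s. Then h($3) = 1 and h($0) = 0. By first-step analysis:
h($1) = 0.4·h($1) + 0.3·h($2) + 0.3·1
h($2) = 0.2·0 + 0.1·h($1) + 0.6·h($2) + 0.1·1
Solving: h($1) = 0.7143, h($2) = 0.4286.
Starting from $2, the probability is 0.4286.

0.4286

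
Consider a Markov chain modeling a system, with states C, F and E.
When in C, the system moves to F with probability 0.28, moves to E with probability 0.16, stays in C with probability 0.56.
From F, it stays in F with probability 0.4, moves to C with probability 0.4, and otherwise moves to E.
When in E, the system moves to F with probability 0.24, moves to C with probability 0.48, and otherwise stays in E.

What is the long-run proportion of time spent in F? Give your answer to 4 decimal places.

0.3093

Let the stationary distribution be π with π = πP and π_1 + π_2 + π_3 = 1.
π_1 = 0.56·π_1 + 0.4·π_2 + 0.48·π_3
π_2 = 0.28·π_1 + 0.4·π_2 + 0.24·π_3
Solving with the normalization constraint gives π = (0.4948, 0.3093, 0.1959).
So the stationary probability of F is 0.3093.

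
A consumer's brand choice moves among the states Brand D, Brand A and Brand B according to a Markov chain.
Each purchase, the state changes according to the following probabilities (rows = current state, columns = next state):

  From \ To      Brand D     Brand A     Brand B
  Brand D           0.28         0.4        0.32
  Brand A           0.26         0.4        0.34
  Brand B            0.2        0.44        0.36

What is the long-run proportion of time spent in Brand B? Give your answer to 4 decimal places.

0.3420

Let the stationary distribution be π with π = πP and π_1 + π_2 + π_3 = 1.
π_1 = 0.28·π_1 + 0.26·π_2 + 0.2·π_3
π_2 = 0.4·π_1 + 0.4·π_2 + 0.44·π_3
Solving with the normalization constraint gives π = (0.2444, 0.4137, 0.3420).
So the stationary probability of Brand B is 0.3420.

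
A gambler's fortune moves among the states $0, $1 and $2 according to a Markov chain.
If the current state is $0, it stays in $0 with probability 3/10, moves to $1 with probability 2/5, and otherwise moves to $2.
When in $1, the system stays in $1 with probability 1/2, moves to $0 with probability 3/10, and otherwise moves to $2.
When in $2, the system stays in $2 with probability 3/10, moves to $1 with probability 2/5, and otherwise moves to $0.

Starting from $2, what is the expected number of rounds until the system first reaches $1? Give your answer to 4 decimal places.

2.5000

Let t(s) be the expected number of rounds to first reach $1 from state s, with t($1) = 0. Conditioning on the first round:
t($0) = 1 + 0.3·t($0) + 0.3·t($2)
t($2) = 1 + 0.3·t($0) + 0.3·t($2)
Solving: t($0) = 2.5000, t($2) = 2.5000.
Expected rounds from $2 to $1: 2.5000.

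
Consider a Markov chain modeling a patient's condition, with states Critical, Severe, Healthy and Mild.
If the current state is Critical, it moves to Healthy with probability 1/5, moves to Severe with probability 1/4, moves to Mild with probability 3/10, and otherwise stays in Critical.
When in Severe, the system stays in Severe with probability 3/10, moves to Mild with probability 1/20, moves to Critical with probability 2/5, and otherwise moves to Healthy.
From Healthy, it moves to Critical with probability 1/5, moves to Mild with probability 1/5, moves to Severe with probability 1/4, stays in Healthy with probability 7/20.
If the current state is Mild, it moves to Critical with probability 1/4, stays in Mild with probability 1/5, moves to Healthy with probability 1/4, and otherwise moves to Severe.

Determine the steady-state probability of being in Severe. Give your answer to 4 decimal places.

0.2730

Let the stationary distribution be π with π = πP and π_1 + π_2 + π_3 + π_4 = 1.
π_1 = 0.25·π_1 + 0.4·π_2 + 0.2·π_3 + 0.25·π_4
π_2 = 0.25·π_1 + 0.3·π_2 + 0.25·π_3 + 0.3·π_4
π_3 = 0.2·π_1 + 0.25·π_2 + 0.35·π_3 + 0.25·π_4
Solving with the normalization constraint gives π = (0.2778, 0.2730, 0.2623, 0.1868).
So the stationary probability of Severe is 0.2730.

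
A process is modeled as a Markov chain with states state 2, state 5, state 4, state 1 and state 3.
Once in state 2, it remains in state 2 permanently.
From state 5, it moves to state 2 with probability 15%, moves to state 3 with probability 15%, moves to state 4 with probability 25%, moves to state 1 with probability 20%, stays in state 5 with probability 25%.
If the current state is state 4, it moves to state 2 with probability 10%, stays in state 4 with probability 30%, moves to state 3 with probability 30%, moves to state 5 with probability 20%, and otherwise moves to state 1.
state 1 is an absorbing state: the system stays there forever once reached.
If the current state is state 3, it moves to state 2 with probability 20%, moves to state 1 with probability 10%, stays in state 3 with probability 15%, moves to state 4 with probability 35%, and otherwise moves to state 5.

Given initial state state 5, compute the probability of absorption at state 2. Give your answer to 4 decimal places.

0.4883

Let h(s) be the probability of absorption at state 2 starting from transient state s. Then h(state 2) = 1 and h(state 1) = 0. By first-step analysis:
h(state 5) = 0.15·1 + 0.25·h(state 5) + 0.25·h(state 4) + 0.2·0 + 0.15·h(state 3)
h(state 4) = 0.1·1 + 0.2·h(state 5) + 0.3·h(state 4) + 0.1·0 + 0.3·h(state 3)
h(state 3) = 0.2·1 + 0.2·h(state 5) + 0.35·h(state 4) + 0.1·0 + 0.15·h(state 3)
Solving: h(state 5) = 0.4883, h(state 4) = 0.5251, h(state 3) = 0.5664.
Starting from state 5, the probability is 0.4883.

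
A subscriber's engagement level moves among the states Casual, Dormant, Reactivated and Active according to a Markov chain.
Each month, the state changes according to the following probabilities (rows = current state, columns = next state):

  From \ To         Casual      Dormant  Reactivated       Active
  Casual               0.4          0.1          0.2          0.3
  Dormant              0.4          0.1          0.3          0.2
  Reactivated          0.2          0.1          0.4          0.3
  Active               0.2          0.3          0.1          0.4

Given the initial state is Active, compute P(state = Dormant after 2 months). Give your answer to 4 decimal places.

0.1800

Propagate the distribution vector 2 months from Active.
After 0 months: (0.0000, 0.0000, 0.0000, 1.0000)
After 1 month: (0.2000, 0.3000, 0.1000, 0.4000)
After 2 months: (0.3000, 0.1800, 0.2100, 0.3100)
P(in Dormant after 2 months) = 0.1800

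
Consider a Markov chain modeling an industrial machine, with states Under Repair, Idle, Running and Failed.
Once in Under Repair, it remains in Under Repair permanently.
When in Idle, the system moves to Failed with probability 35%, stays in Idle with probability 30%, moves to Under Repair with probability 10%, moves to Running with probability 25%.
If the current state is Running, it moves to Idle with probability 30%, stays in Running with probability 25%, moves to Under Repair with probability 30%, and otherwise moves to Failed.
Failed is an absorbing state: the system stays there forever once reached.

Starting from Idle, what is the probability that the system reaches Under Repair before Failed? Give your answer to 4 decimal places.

Let h(s) be the probability of absorption at Under Repair starting from transient state s. Then h(Under Repair) = 1 and h(Failed) = 0. By first-step analysis:
h(Idle) = 0.1·1 + 0.3·h(Idle) + 0.25·h(Running) + 0.35·0
h(Running) = 0.3·1 + 0.3·h(Idle) + 0.25·h(Running) + 0.15·0
Solving: h(Idle) = 0.3333, h(Running) = 0.5333.
Starting from Idle, the probability is 0.3333.

0.3333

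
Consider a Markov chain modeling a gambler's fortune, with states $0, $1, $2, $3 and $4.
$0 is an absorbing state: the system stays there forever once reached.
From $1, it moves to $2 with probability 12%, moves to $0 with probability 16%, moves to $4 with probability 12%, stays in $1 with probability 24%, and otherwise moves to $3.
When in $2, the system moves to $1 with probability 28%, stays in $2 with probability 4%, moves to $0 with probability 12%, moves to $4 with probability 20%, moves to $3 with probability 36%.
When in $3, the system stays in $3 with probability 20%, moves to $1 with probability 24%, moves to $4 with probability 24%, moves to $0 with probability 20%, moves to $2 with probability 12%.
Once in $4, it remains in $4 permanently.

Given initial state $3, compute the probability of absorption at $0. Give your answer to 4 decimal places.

0.4679

Let h(s) be the probability of absorption at $0 starting from transient state s. Then h($0) = 1 and h($4) = 0. By first-step analysis:
h($1) = 0.16·1 + 0.24·h($1) + 0.12·h($2) + 0.36·h($3) + 0.12·0
h($2) = 0.12·1 + 0.28·h($1) + 0.04·h($2) + 0.36·h($3) + 0.2·0
h($3) = 0.2·1 + 0.24·h($1) + 0.12·h($2) + 0.2·h($3) + 0.24·0
Solving: h($1) = 0.5028, h($2) = 0.4471, h($3) = 0.4679.
Starting from $3, the probability is 0.4679.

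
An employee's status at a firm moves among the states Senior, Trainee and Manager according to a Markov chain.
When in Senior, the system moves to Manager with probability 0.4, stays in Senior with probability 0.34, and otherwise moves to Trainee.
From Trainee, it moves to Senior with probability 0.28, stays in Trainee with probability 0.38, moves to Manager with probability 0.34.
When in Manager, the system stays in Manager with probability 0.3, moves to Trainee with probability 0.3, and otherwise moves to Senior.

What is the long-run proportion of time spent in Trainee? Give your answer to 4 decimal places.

Let the stationary distribution be π with π = πP and π_1 + π_2 + π_3 = 1.
π_1 = 0.34·π_1 + 0.28·π_2 + 0.4·π_3
π_2 = 0.26·π_1 + 0.38·π_2 + 0.3·π_3
Solving with the normalization constraint gives π = (0.3421, 0.3112, 0.3467).
So the stationary probability of Trainee is 0.3112.

0.3112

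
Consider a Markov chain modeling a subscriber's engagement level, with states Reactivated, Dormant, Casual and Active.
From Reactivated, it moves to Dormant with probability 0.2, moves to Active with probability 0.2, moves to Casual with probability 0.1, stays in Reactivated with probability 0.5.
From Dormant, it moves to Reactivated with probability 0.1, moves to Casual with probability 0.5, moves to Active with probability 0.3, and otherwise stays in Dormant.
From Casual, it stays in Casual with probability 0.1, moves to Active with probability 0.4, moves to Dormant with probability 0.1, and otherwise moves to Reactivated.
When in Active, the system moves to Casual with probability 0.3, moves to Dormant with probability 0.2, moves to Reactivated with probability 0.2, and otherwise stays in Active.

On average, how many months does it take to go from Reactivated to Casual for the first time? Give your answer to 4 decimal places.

Let t(s) be the expected number of months to first reach Casual from state s, with t(Casual) = 0. Conditioning on the first month:
t(Reactivated) = 1 + 0.5·t(Reactivated) + 0.2·t(Dormant) + 0.2·t(Active)
t(Dormant) = 1 + 0.1·t(Reactivated) + 0.1·t(Dormant) + 0.3·t(Active)
t(Active) = 1 + 0.2·t(Reactivated) + 0.2·t(Dormant) + 0.3·t(Active)
Solving: t(Reactivated) = 4.5205, t(Dormant) = 2.7854, t(Active) = 3.5160.
Expected months from Reactivated to Casual: 4.5205.

4.5205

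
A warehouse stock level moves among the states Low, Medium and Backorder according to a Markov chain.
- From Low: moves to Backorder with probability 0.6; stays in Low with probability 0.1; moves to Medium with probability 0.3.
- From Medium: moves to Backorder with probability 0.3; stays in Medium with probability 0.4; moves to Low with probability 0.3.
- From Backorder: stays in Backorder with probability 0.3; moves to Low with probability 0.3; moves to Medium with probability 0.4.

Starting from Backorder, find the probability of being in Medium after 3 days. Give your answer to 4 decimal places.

Propagate the distribution vector 3 days from Backorder.
After 0 days: (0.0000, 0.0000, 1.0000)
After 1 day: (0.3000, 0.4000, 0.3000)
After 2 days: (0.2400, 0.3700, 0.3900)
After 3 days: (0.2520, 0.3760, 0.3720)
P(in Medium after 3 days) = 0.3760

0.3760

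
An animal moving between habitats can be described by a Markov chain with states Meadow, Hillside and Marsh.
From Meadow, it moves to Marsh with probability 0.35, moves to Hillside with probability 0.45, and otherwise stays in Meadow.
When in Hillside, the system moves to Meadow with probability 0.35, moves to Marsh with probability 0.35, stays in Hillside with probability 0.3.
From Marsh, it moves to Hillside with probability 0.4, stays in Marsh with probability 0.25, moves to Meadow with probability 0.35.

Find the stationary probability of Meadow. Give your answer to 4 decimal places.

Let the stationary distribution be π with π = πP and π_1 + π_2 + π_3 = 1.
π_1 = 0.2·π_1 + 0.35·π_2 + 0.35·π_3
π_2 = 0.45·π_1 + 0.3·π_2 + 0.4·π_3
Solving with the normalization constraint gives π = (0.3043, 0.3775, 0.3182).
So the stationary probability of Meadow is 0.3043.

0.3043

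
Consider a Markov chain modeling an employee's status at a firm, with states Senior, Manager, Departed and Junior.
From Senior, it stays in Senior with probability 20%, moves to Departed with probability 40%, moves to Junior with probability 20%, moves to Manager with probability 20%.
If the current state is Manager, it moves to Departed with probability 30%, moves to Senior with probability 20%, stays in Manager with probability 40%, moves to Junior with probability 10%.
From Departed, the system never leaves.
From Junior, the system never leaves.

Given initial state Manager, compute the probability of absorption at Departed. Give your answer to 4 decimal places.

0.7273

Let h(s) be the probability of absorption at Departed starting from transient state s. Then h(Departed) = 1 and h(Junior) = 0. By first-step analysis:
h(Senior) = 0.2·h(Senior) + 0.2·h(Manager) + 0.4·1 + 0.2·0
h(Manager) = 0.2·h(Senior) + 0.4·h(Manager) + 0.3·1 + 0.1·0
Solving: h(Senior) = 0.6818, h(Manager) = 0.7273.
Starting from Manager, the probability is 0.7273.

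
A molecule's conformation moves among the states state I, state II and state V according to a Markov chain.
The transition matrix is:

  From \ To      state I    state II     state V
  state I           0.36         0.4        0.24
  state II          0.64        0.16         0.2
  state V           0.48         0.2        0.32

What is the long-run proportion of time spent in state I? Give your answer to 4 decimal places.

Let the stationary distribution be π with π = πP and π_1 + π_2 + π_3 = 1.
π_1 = 0.36·π_1 + 0.64·π_2 + 0.48·π_3
π_2 = 0.4·π_1 + 0.16·π_2 + 0.2·π_3
Solving with the normalization constraint gives π = (0.4689, 0.2825, 0.2486).
So the stationary probability of state I is 0.4689.

0.4689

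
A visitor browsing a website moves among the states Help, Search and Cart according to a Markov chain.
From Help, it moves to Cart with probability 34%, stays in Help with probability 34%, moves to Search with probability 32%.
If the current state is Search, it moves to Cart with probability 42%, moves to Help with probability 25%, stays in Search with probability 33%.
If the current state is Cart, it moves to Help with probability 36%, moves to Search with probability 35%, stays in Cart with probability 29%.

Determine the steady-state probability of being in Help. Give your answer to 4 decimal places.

Let the stationary distribution be π with π = πP and π_1 + π_2 + π_3 = 1.
π_1 = 0.34·π_1 + 0.25·π_2 + 0.36·π_3
π_2 = 0.32·π_1 + 0.33·π_2 + 0.35·π_3
Solving with the normalization constraint gives π = (0.3169, 0.3338, 0.3492).
So the stationary probability of Help is 0.3169.

0.3169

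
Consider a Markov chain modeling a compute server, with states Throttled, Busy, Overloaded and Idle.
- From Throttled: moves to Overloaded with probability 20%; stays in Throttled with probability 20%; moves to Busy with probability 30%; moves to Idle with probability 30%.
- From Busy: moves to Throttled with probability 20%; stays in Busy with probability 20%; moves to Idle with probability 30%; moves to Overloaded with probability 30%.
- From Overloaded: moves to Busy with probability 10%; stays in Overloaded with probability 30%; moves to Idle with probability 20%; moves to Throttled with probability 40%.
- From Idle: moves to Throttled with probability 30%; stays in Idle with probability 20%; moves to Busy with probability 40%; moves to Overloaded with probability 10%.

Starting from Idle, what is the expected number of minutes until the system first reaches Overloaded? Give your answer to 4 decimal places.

Let t(s) be the expected number of minutes to first reach Overloaded from state s, with t(Overloaded) = 0. Conditioning on the first minute:
t(Throttled) = 1 + 0.2·t(Throttled) + 0.3·t(Busy) + 0.3·t(Idle)
t(Busy) = 1 + 0.2·t(Throttled) + 0.2·t(Busy) + 0.3·t(Idle)
t(Idle) = 1 + 0.3·t(Throttled) + 0.4·t(Busy) + 0.2·t(Idle)
Solving: t(Throttled) = 4.9388, t(Busy) = 4.4898, t(Idle) = 5.3469.
Expected minutes from Idle to Overloaded: 5.3469.

5.3469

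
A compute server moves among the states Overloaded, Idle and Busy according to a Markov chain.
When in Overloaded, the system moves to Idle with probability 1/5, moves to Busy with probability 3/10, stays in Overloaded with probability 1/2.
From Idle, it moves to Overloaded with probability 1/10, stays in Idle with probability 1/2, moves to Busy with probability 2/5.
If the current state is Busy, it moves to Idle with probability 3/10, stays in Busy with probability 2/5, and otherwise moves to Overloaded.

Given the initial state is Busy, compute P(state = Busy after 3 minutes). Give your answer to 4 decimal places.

0.3700

Propagate the distribution vector 3 minutes from Busy.
After 0 minutes: (0.0000, 0.0000, 1.0000)
After 1 minute: (0.3000, 0.3000, 0.4000)
After 2 minutes: (0.3000, 0.3300, 0.3700)
After 3 minutes: (0.2940, 0.3360, 0.3700)
P(in Busy after 3 minutes) = 0.3700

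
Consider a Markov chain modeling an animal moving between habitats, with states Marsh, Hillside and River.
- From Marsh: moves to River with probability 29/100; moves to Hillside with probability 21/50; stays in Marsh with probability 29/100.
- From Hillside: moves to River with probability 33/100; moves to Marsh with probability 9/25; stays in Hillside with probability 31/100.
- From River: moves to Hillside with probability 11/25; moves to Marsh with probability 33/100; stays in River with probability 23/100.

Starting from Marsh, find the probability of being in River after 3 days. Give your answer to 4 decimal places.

Propagate the distribution vector 3 days from Marsh.
After 0 days: (1.0000, 0.0000, 0.0000)
After 1 day: (0.2900, 0.4200, 0.2900)
After 2 days: (0.3310, 0.3796, 0.2894)
After 3 days: (0.3281, 0.3840, 0.2878)
P(in River after 3 days) = 0.2878

0.2878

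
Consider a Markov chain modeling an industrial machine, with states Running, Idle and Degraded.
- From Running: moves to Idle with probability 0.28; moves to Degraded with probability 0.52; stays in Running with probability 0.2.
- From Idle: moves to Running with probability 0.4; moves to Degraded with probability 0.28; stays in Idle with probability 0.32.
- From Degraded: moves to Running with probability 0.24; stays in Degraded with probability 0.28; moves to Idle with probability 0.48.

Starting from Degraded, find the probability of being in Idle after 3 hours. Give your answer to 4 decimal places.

0.3617

Propagate the distribution vector 3 hours from Degraded.
After 0 hours: (0.0000, 0.0000, 1.0000)
After 1 hour: (0.2400, 0.4800, 0.2800)
After 2 hours: (0.3072, 0.3552, 0.3376)
After 3 hours: (0.2845, 0.3617, 0.3537)
P(in Idle after 3 hours) = 0.3617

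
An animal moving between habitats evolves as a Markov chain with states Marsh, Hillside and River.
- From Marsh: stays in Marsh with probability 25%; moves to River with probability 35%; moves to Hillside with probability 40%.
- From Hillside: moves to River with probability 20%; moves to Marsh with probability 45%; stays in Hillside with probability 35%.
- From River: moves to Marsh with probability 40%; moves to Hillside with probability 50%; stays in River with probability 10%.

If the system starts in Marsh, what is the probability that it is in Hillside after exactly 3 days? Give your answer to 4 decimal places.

0.3995

Propagate the distribution vector 3 days from Marsh.
After 0 days: (1.0000, 0.0000, 0.0000)
After 1 day: (0.2500, 0.4000, 0.3500)
After 2 days: (0.3825, 0.4150, 0.2025)
After 3 days: (0.3634, 0.3995, 0.2371)
P(in Hillside after 3 days) = 0.3995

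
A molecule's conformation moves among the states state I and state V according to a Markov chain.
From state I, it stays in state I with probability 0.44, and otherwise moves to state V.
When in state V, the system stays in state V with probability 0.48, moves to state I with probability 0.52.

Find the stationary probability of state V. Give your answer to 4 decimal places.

0.5185

Let the stationary distribution be π with π = πP and π_1 + π_2 = 1.
π_1 = 0.44·π_1 + 0.52·π_2
Solving with the normalization constraint gives π = (0.4815, 0.5185).
So the stationary probability of state V is 0.5185.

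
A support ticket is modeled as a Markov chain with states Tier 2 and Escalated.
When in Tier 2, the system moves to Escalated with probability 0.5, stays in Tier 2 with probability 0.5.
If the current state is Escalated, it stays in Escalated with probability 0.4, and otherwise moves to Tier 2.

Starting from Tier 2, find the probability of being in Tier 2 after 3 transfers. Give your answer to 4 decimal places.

Propagate the distribution vector 3 transfers from Tier 2.
After 0 transfers: (1.0000, 0.0000)
After 1 transfer: (0.5000, 0.5000)
After 2 transfers: (0.5500, 0.4500)
After 3 transfers: (0.5450, 0.4550)
P(in Tier 2 after 3 transfers) = 0.5450

0.5450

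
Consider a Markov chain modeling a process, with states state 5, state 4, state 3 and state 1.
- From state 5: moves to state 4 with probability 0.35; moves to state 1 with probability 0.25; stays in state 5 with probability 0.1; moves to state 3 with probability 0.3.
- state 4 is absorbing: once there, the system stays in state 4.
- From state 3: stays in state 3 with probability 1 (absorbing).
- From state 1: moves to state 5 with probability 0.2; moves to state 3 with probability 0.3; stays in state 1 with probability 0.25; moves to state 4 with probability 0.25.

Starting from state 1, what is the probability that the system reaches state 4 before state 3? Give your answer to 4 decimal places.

Let h(s) be the probability of absorption at state 4 starting from transient state s. Then h(state 4) = 1 and h(state 3) = 0. By first-step analysis:
h(state 5) = 0.1·h(state 5) + 0.35·1 + 0.3·0 + 0.25·h(state 1)
h(state 1) = 0.2·h(state 5) + 0.25·1 + 0.3·0 + 0.25·h(state 1)
Solving: h(state 5) = 0.5200, h(state 1) = 0.4720.
Starting from state 1, the probability is 0.4720.

0.4720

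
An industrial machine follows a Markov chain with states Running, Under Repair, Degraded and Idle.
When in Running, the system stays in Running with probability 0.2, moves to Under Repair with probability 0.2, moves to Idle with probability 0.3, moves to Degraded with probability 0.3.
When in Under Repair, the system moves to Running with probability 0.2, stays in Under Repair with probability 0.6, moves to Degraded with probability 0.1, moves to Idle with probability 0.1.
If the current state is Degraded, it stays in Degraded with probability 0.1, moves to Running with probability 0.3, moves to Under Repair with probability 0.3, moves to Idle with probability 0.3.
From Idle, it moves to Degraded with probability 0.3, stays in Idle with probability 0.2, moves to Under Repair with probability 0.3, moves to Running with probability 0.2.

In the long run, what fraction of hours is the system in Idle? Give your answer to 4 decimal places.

Let the stationary distribution be π with π = πP and π_1 + π_2 + π_3 + π_4 = 1.
π_1 = 0.2·π_1 + 0.2·π_2 + 0.3·π_3 + 0.2·π_4
π_2 = 0.2·π_1 + 0.6·π_2 + 0.3·π_3 + 0.3·π_4
π_3 = 0.3·π_1 + 0.1·π_2 + 0.1·π_3 + 0.3·π_4
Solving with the normalization constraint gives π = (0.2184, 0.3974, 0.1838, 0.2005).
So the stationary probability of Idle is 0.2005.

0.2005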